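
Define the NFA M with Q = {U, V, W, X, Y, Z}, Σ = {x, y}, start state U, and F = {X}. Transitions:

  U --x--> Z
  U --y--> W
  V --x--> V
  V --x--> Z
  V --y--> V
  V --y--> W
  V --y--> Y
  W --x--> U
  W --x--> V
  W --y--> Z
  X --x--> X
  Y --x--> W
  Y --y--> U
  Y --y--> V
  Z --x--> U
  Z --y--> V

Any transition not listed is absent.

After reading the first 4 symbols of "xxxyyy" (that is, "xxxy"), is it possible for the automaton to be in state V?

Yes

Start in {U}.
Read 'x': {U} → {Z}.
Read 'x': {Z} → {U}.
Read 'x': {U} → {Z}.
Read 'y': {Z} → {V}.
State V is in {V}.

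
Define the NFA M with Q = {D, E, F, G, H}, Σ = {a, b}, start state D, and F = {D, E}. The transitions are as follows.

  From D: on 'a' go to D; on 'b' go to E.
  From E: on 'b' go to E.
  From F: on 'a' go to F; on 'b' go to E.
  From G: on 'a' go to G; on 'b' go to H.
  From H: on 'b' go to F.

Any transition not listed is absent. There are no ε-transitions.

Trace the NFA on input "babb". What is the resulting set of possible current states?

∅

Start in {D}.
Read 'b': {D} → {E}.
Read 'a': {E} → ∅.
The set is empty and remains empty for the remaining 2 symbols.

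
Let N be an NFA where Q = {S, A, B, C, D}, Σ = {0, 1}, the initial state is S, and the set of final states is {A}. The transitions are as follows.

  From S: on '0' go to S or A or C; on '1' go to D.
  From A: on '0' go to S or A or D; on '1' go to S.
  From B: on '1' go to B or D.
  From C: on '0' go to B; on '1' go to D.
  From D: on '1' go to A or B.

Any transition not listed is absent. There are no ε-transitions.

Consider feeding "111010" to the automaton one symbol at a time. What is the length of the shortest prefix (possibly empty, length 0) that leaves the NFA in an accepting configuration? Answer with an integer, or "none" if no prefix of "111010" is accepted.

2

Start in {S}.
Read '1': S→{D}; now {D}.
Read '1': D→{A, B}; now {A, B}.
None of the earlier sets intersect F, but {A, B} does.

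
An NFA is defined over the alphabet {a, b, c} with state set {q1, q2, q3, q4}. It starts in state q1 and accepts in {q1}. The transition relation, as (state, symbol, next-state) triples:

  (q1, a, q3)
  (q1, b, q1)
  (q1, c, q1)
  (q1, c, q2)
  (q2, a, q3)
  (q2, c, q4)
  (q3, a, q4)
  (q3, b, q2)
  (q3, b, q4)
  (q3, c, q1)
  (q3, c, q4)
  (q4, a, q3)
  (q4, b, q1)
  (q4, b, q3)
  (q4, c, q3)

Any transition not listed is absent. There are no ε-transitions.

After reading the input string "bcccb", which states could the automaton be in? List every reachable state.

Start in {q1}.
Read 'b': {q1} → {q1}.
Read 'c': {q1} → {q1, q2}.
Read 'c': {q1, q2} → {q1, q2, q4}.
Read 'c': {q1, q2, q4} → {q1, q2, q3, q4}.
Read 'b': {q1, q2, q3, q4} → {q1, q2, q3, q4}.

{q1, q2, q3, q4}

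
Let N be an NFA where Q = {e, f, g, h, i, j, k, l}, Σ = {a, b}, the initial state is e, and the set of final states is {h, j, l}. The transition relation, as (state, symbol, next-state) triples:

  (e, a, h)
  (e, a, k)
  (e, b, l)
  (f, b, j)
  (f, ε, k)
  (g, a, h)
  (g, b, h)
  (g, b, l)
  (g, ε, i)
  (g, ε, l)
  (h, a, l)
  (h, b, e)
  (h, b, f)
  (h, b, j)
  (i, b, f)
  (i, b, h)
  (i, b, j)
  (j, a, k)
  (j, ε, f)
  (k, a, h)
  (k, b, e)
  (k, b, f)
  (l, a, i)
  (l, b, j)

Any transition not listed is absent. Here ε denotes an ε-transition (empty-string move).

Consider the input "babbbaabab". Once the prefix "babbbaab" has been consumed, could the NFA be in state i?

No

Start in {e}.
Read 'b': e→{l}; now {l}.
Read 'a': l→{i}; now {i}.
Read 'b': i→{f, h, j}; union {f, h, j}; ε-closure = {f, h, j, k}.
Read 'b': f→{j}, h→{e, f, j}, j→∅, k→{e, f}; union {e, f, j}; ε-closure = {e, f, j, k}.
Read 'b': e→{l}, f→{j}, j→∅, k→{e, f}; union {e, f, j, l}; ε-closure = {e, f, j, k, l}.
Read 'a': e→{h, k}, f→∅, j→{k}, k→{h}, l→{i}; now {h, i, k}.
Read 'a': h→{l}, i→∅, k→{h}; now {h, l}.
Read 'b': h→{e, f, j}, l→{j}; union {e, f, j}; ε-closure = {e, f, j, k}.
State i is not in {e, f, j, k}.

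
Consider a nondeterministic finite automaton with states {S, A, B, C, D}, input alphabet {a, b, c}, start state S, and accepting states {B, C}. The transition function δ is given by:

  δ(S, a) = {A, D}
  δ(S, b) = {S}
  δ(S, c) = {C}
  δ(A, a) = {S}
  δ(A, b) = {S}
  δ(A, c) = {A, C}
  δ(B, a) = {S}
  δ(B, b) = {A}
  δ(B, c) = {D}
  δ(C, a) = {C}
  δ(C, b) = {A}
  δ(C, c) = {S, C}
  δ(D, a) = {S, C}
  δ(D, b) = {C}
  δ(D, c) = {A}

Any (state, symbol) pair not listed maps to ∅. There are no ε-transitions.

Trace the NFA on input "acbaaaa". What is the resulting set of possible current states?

{S, A, C, D}

Start in {S}.
Read 'a': S→{A, D}; now {A, D}.
Read 'c': A→{A, C}, D→{A}; now {A, C}.
Read 'b': A→{S}, C→{A}; now {S, A}.
Read 'a': S→{A, D}, A→{S}; now {S, A, D}.
Read 'a': S→{A, D}, A→{S}, D→{S, C}; now {S, A, C, D}.
Read 'a': S→{A, D}, A→{S}, C→{C}, D→{S, C}; now {S, A, C, D}.
Read 'a': S→{A, D}, A→{S}, C→{C}, D→{S, C}; now {S, A, C, D}.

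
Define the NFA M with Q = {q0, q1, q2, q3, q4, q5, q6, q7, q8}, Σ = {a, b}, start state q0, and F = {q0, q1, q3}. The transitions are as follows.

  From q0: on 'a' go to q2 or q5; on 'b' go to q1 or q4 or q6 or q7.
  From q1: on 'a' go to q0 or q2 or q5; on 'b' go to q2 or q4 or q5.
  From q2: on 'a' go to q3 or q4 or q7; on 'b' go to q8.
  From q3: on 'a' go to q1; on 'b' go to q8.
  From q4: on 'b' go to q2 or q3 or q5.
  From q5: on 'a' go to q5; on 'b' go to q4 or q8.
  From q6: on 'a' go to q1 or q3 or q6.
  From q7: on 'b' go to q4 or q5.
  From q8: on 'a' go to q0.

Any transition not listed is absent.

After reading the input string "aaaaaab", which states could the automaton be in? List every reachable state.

Start in {q0}.
Read 'a': {q0} → {q2, q5}.
Read 'a': {q2, q5} → {q3, q4, q5, q7}.
Read 'a': {q3, q4, q5, q7} → {q1, q5}.
Read 'a': {q1, q5} → {q0, q2, q5}.
Read 'a': {q0, q2, q5} → {q2, q3, q4, q5, q7}.
Read 'a': {q2, q3, q4, q5, q7} → {q1, q3, q4, q5, q7}.
Read 'b': {q1, q3, q4, q5, q7} → {q2, q3, q4, q5, q8}.

{q2, q3, q4, q5, q8}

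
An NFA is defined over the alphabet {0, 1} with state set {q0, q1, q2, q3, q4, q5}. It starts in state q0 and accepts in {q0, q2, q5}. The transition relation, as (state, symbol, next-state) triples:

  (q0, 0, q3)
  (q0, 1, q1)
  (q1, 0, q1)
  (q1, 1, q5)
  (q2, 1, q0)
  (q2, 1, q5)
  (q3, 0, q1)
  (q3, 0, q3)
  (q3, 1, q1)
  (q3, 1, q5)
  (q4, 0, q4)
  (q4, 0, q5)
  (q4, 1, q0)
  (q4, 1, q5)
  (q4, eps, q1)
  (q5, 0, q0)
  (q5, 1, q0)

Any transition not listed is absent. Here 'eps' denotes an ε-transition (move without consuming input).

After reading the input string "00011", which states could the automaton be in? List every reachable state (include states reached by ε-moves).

{q0, q5}

Start in {q0}.
Read '0': q0→{q3}; now {q3}.
Read '0': q3→{q1, q3}; now {q1, q3}.
Read '0': q1→{q1}, q3→{q1, q3}; now {q1, q3}.
Read '1': q1→{q5}, q3→{q1, q5}; now {q1, q5}.
Read '1': q1→{q5}, q5→{q0}; now {q0, q5}.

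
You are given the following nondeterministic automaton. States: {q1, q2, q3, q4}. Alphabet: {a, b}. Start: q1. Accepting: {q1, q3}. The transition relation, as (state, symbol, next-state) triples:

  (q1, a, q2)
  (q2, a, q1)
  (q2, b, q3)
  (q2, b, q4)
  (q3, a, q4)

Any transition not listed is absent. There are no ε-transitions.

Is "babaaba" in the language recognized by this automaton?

No

Start in {q1}.
Read 'b': {q1} → ∅.
The set is empty and remains empty for the remaining 6 symbols.
The final set ∅ contains no accepting state.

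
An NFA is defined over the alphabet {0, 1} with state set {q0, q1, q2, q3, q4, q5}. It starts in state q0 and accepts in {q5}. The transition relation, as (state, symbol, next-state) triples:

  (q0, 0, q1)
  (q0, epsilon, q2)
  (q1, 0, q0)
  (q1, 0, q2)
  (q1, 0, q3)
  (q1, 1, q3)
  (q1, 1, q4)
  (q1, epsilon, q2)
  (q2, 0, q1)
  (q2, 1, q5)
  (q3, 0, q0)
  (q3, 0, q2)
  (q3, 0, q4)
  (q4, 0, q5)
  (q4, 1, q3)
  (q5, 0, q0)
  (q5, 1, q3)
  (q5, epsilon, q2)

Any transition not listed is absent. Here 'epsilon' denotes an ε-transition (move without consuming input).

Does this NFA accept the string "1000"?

Start: ε-closure({q0}) = {q0, q2}.
Read '1': {q0, q2} → {q2, q5}.
Read '0': {q2, q5} → {q0, q1, q2}.
Read '0': {q0, q1, q2} → {q0, q1, q2, q3}.
Read '0': {q0, q1, q2, q3} → {q0, q1, q2, q3, q4}.
The final set {q0, q1, q2, q3, q4} contains no accepting state.

No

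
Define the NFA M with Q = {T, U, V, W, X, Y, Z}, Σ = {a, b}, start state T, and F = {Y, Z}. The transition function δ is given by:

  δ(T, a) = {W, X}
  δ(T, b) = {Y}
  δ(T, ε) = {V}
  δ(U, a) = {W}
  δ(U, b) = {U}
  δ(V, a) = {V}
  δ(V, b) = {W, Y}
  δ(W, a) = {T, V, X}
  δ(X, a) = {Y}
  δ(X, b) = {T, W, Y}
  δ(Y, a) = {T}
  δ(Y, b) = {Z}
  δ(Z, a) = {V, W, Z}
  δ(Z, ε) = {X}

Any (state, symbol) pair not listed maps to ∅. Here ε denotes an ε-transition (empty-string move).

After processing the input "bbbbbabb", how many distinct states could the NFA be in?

6

Start: ε-closure({T}) = {T, V}.
Read 'b': {T, V} → {W, Y}.
Read 'b': {W, Y} → {X, Z}.
Read 'b': {X, Z} → {T, V, W, Y}.
Read 'b': {T, V, W, Y} → {W, X, Y, Z}.
Read 'b': {W, X, Y, Z} → {T, V, W, X, Y, Z}.
Read 'a': {T, V, W, X, Y, Z} → {T, V, W, X, Y, Z}.
Read 'b': {T, V, W, X, Y, Z} → {T, V, W, X, Y, Z}.
Read 'b': {T, V, W, X, Y, Z} → {T, V, W, X, Y, Z}.
That set has 6 states.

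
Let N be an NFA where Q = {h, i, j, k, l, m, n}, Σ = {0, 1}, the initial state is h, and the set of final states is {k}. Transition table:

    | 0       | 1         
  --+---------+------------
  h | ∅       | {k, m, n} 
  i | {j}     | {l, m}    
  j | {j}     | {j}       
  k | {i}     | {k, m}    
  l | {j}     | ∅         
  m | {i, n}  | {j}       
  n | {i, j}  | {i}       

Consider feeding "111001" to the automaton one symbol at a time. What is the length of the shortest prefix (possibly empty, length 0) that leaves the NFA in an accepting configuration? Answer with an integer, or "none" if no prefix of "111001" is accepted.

Start in {h}.
Read '1': h→{k, m, n}; now {k, m, n}.
None of the earlier sets intersect F, but {k, m, n} does.

1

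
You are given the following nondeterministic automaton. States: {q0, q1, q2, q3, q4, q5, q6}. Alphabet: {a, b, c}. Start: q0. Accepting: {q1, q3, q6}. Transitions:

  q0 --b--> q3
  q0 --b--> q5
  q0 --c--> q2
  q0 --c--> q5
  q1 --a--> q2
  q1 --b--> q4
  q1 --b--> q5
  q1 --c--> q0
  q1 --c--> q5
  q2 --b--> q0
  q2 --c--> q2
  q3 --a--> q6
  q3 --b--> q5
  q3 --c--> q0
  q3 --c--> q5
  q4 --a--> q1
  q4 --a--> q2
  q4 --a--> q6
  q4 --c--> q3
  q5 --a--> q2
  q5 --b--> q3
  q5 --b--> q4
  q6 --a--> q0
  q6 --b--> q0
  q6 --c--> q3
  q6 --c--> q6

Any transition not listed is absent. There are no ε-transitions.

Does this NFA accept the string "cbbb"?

Yes

Start in {q0}.
Read 'c': q0→{q2, q5}; now {q2, q5}.
Read 'b': q2→{q0}, q5→{q3, q4}; now {q0, q3, q4}.
Read 'b': q0→{q3, q5}, q3→{q5}, q4→∅; now {q3, q5}.
Read 'b': q3→{q5}, q5→{q3, q4}; now {q3, q4, q5}.
The final set {q3, q4, q5} contains the accepting state q3.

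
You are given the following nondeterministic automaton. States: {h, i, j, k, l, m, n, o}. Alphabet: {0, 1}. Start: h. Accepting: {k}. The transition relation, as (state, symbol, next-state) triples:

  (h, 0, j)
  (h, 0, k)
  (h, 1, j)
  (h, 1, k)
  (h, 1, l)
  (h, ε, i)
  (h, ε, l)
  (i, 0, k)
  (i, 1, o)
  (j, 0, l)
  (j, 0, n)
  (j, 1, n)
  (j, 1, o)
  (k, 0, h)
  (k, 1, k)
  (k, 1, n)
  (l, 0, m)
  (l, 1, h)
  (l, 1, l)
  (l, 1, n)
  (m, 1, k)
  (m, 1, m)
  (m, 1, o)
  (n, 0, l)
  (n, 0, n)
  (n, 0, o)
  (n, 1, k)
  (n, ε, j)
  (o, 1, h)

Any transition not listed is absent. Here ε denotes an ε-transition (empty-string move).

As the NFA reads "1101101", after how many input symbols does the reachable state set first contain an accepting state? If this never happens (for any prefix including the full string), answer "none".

1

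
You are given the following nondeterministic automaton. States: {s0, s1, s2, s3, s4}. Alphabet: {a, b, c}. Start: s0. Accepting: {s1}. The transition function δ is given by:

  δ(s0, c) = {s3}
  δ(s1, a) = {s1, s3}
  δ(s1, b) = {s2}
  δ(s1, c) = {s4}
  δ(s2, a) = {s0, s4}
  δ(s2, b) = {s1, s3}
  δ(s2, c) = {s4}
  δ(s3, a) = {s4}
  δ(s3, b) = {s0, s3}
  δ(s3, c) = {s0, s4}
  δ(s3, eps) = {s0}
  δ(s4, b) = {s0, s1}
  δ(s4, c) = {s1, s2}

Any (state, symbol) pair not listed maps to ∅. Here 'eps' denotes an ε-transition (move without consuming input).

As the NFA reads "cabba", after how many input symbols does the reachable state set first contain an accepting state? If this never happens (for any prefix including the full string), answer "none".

Start in {s0}.
Read 'c': {s0} → {s0, s3}.
Read 'a': {s0, s3} → {s4}.
Read 'b': {s4} → {s0, s1}.
None of the earlier sets intersect F, but {s0, s1} does.

3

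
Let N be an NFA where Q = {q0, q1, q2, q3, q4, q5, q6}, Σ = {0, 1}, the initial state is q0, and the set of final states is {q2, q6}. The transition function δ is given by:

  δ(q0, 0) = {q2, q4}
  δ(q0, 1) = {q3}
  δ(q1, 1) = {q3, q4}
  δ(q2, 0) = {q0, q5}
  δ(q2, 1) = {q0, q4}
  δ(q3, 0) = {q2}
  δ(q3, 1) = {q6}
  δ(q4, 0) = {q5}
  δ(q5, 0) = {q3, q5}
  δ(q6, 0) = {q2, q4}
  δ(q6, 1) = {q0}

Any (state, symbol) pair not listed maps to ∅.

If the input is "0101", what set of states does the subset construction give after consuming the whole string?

{q0, q4}

Start in {q0}.
Read '0': q0→{q2, q4}; now {q2, q4}.
Read '1': q2→{q0, q4}, q4→∅; now {q0, q4}.
Read '0': q0→{q2, q4}, q4→{q5}; now {q2, q4, q5}.
Read '1': q2→{q0, q4}, q4→∅, q5→∅; now {q0, q4}.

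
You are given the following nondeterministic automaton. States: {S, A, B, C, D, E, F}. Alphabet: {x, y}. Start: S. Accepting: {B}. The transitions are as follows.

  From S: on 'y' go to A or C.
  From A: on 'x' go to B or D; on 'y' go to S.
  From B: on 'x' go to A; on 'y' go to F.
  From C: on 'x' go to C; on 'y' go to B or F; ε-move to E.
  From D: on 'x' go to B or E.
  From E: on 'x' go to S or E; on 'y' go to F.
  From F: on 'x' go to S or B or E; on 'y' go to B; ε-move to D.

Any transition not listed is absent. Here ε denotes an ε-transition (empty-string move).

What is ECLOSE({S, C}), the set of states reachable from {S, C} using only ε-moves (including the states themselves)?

Begin with {S, C}.
ε-move C → E; add E.

{S, C, E}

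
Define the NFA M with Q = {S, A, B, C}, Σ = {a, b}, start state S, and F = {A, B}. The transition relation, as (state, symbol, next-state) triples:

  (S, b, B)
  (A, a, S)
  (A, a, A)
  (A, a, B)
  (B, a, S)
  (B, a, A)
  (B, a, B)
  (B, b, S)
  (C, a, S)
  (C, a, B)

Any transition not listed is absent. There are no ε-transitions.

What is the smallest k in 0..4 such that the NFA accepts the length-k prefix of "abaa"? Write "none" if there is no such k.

Start in {S}.
Read 'a': {S} → ∅.
The set is empty and remains empty for the remaining 3 symbols.
No reachable set along the way intersects F.

none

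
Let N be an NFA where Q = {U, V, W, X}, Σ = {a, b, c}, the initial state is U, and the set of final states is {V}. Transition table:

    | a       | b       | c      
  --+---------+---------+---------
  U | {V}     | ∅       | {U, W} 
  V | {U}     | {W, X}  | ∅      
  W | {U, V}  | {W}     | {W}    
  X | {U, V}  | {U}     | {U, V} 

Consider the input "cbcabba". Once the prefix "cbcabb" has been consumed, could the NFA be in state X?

No

Start in {U}.
Read 'c': {U} → {U, W}.
Read 'b': {U, W} → {W}.
Read 'c': {W} → {W}.
Read 'a': {W} → {U, V}.
Read 'b': {U, V} → {W, X}.
Read 'b': {W, X} → {U, W}.
State X is not in {U, W}.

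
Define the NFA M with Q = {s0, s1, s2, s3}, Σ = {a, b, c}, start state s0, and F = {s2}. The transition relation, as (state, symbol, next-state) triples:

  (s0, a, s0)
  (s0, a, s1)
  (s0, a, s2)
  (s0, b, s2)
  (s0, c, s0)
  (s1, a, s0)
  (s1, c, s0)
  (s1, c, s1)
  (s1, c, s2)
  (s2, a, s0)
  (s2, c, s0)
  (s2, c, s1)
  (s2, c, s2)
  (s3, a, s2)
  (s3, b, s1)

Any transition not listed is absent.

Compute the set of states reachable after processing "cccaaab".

{s2}

Start in {s0}.
Read 'c': s0→{s0}; now {s0}.
Read 'c': s0→{s0}; now {s0}.
Read 'c': s0→{s0}; now {s0}.
Read 'a': s0→{s0, s1, s2}; now {s0, s1, s2}.
Read 'a': s0→{s0, s1, s2}, s1→{s0}, s2→{s0}; now {s0, s1, s2}.
Read 'a': s0→{s0, s1, s2}, s1→{s0}, s2→{s0}; now {s0, s1, s2}.
Read 'b': s0→{s2}, s1→∅, s2→∅; now {s2}.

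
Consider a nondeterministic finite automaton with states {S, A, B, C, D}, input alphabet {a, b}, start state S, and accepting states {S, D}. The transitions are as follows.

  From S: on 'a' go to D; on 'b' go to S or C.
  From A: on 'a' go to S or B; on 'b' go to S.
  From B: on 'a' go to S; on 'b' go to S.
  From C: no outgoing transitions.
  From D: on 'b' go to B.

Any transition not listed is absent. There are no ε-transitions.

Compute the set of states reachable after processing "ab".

Start in {S}.
Read 'a': {S} → {D}.
Read 'b': {D} → {B}.

{B}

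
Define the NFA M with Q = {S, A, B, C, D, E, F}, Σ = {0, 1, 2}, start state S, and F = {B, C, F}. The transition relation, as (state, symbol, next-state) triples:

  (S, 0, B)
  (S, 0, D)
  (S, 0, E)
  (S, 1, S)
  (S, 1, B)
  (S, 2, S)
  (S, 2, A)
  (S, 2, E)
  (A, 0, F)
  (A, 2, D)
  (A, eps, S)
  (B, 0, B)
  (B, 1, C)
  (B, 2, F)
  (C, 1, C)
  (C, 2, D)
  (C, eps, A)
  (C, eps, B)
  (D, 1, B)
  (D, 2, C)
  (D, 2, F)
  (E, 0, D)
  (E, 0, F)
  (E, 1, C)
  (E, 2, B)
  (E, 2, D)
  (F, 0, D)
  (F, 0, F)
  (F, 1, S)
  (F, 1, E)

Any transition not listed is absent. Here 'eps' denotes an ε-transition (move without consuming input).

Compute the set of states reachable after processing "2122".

Start in {S}.
Read '2': {S} → {S, A, E}.
Read '1': {S, A, E} → {S, A, B, C}.
Read '2': {S, A, B, C} → {S, A, D, E, F}.
Read '2': {S, A, D, E, F} → {S, A, B, C, D, E, F}.

{S, A, B, C, D, E, F}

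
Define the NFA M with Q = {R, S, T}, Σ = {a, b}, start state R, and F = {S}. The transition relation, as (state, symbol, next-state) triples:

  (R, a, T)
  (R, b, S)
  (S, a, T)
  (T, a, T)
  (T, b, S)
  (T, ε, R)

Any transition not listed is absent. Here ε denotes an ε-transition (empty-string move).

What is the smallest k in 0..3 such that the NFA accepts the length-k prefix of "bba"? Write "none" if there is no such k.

Start in {R}.
Read 'b': R→{S}; now {S}.
None of the earlier sets intersect F, but {S} does.

1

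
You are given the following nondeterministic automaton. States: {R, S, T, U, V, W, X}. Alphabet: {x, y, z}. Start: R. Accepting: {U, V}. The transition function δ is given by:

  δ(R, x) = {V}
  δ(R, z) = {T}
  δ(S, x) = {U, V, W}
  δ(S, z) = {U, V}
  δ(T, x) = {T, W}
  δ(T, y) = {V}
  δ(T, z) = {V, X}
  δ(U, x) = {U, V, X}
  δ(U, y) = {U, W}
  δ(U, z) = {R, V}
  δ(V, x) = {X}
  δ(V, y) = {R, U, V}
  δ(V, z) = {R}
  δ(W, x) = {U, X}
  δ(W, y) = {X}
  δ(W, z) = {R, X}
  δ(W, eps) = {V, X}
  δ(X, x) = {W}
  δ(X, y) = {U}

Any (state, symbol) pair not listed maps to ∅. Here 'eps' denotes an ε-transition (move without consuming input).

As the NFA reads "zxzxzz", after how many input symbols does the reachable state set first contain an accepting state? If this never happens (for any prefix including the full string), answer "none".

2

Start in {R}.
Read 'z': R→{T}; now {T}.
Read 'x': T→{T, W}; union {T, W}; ε-closure = {T, V, W, X}.
None of the earlier sets intersect F, but {T, V, W, X} does.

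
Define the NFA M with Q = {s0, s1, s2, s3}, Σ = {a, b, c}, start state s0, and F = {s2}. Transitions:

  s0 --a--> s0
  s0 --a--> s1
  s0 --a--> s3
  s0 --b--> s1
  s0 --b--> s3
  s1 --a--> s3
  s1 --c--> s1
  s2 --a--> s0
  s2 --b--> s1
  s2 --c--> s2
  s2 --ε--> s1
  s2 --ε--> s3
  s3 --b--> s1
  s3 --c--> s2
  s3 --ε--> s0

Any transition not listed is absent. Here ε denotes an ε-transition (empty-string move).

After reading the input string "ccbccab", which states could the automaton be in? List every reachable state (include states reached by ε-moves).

∅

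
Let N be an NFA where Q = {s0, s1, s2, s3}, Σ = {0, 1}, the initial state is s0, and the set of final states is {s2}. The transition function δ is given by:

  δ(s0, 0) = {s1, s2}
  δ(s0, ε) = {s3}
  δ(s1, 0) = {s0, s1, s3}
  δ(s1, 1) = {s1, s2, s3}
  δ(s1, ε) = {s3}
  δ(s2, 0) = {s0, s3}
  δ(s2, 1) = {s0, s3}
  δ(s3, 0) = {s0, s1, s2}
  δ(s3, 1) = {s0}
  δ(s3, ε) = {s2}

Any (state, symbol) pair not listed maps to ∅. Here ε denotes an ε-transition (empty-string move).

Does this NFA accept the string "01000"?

Yes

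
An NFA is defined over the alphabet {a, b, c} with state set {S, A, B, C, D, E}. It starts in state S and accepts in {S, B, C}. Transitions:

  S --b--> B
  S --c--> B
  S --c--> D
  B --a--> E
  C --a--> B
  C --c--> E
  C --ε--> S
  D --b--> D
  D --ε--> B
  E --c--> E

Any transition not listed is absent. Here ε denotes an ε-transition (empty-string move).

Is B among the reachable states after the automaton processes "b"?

Yes

Start in {S}.
Read 'b': S→{B}; now {B}.
State B is in {B}.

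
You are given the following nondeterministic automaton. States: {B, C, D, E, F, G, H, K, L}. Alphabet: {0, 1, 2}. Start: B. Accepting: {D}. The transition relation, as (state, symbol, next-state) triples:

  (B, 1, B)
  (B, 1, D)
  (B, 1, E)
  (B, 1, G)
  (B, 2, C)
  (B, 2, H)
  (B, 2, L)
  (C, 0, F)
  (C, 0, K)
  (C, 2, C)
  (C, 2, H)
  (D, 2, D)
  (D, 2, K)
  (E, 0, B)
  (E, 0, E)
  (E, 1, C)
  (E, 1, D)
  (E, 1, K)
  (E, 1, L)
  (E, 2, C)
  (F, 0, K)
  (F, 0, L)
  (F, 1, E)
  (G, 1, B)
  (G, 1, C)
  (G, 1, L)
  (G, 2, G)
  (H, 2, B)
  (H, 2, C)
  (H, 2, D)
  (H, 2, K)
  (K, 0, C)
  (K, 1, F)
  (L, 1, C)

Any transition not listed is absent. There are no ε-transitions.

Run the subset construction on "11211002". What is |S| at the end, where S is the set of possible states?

Start in {B}.
Read '1': B→{B, D, E, G}; now {B, D, E, G}.
Read '1': B→{B, D, E, G}, D→∅, E→{C, D, K, L}, G→{B, C, L}; now {B, C, D, E, G, K, L}.
Read '2': B→{C, H, L}, C→{C, H}, D→{D, K}, E→{C}, G→{G}, K→∅, L→∅; now {C, D, G, H, K, L}.
Read '1': C→∅, D→∅, G→{B, C, L}, H→∅, K→{F}, L→{C}; now {B, C, F, L}.
Read '1': B→{B, D, E, G}, C→∅, F→{E}, L→{C}; now {B, C, D, E, G}.
Read '0': B→∅, C→{F, K}, D→∅, E→{B, E}, G→∅; now {B, E, F, K}.
Read '0': B→∅, E→{B, E}, F→{K, L}, K→{C}; now {B, C, E, K, L}.
Read '2': B→{C, H, L}, C→{C, H}, E→{C}, K→∅, L→∅; now {C, H, L}.
That set has 3 states.

3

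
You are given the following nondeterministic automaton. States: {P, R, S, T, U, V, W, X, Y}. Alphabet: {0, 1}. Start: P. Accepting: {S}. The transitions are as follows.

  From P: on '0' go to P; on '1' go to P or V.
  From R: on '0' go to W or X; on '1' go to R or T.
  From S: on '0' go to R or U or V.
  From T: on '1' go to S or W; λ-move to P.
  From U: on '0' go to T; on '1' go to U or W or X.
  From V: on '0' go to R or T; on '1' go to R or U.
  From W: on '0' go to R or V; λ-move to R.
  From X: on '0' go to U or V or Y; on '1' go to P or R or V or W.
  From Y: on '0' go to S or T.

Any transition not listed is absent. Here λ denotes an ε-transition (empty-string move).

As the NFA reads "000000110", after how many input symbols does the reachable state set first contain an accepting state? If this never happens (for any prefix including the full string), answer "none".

none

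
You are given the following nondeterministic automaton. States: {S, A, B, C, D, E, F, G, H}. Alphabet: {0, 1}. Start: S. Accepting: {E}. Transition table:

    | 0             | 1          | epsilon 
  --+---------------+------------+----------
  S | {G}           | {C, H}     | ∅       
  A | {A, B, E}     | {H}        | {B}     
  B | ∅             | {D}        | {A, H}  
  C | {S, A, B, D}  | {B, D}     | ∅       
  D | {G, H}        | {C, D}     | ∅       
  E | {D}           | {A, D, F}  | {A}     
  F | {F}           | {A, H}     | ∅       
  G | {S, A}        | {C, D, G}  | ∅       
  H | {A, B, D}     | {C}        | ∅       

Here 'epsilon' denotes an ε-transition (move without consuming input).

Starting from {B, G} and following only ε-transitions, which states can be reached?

Begin with {B, G}.
ε-move B → A; add A.
ε-move B → H; add H.

{A, B, G, H}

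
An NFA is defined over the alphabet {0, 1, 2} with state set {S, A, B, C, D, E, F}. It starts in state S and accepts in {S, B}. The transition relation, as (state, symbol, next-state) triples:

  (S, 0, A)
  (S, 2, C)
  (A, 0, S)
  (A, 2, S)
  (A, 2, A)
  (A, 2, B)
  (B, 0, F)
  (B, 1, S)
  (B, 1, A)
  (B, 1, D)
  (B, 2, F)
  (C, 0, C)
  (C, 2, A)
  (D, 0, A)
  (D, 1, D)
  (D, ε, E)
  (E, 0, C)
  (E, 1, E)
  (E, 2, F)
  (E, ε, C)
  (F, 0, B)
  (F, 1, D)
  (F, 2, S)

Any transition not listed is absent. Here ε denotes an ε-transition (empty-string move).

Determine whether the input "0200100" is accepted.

Start in {S}.
Read '0': {S} → {A}.
Read '2': {A} → {S, A, B}.
Read '0': {S, A, B} → {S, A, F}.
Read '0': {S, A, F} → {S, A, B}.
Read '1': {S, A, B} → {S, A, C, D, E}.
Read '0': {S, A, C, D, E} → {S, A, C}.
Read '0': {S, A, C} → {S, A, C}.
The final set {S, A, C} contains the accepting state S.

Yes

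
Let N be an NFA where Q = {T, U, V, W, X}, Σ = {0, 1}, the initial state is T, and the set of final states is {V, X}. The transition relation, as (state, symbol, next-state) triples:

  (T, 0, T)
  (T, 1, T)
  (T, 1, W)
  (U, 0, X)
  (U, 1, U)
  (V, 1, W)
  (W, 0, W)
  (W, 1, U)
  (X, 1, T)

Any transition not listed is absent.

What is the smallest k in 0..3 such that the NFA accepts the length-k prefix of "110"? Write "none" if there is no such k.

3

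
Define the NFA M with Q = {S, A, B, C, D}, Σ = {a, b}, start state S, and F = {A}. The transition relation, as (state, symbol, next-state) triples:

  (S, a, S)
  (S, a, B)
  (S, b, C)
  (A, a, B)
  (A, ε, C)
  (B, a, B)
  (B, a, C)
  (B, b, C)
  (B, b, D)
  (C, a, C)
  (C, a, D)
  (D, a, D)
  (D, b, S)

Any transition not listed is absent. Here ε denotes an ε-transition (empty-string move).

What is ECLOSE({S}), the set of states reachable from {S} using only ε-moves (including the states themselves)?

Begin with {S}.
No ε-moves leave this set, so the closure equals the set itself.

{S}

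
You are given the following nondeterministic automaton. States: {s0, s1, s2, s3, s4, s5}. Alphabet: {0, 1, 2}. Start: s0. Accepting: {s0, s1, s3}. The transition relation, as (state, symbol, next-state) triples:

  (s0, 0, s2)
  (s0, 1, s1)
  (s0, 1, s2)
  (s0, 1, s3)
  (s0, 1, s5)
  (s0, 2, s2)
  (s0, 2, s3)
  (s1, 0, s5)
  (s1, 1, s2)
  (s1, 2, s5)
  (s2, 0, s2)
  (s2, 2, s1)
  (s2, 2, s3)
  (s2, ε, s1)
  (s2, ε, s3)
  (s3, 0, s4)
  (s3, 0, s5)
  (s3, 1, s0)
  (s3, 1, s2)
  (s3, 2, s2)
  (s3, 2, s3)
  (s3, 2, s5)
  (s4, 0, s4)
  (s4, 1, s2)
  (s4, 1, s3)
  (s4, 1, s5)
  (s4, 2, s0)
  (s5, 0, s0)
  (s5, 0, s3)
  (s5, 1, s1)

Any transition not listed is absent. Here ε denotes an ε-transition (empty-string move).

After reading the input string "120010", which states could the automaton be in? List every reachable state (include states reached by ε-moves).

{s0, s1, s2, s3, s4, s5}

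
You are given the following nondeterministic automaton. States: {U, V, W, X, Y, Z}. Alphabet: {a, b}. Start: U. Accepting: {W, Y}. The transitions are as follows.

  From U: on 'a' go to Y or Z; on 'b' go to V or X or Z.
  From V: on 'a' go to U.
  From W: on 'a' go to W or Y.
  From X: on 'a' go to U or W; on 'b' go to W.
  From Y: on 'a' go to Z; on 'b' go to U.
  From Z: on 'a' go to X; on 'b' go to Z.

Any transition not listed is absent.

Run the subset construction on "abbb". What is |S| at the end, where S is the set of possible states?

Start in {U}.
Read 'a': {U} → {Y, Z}.
Read 'b': {Y, Z} → {U, Z}.
Read 'b': {U, Z} → {V, X, Z}.
Read 'b': {V, X, Z} → {W, Z}.
That set has 2 states.

2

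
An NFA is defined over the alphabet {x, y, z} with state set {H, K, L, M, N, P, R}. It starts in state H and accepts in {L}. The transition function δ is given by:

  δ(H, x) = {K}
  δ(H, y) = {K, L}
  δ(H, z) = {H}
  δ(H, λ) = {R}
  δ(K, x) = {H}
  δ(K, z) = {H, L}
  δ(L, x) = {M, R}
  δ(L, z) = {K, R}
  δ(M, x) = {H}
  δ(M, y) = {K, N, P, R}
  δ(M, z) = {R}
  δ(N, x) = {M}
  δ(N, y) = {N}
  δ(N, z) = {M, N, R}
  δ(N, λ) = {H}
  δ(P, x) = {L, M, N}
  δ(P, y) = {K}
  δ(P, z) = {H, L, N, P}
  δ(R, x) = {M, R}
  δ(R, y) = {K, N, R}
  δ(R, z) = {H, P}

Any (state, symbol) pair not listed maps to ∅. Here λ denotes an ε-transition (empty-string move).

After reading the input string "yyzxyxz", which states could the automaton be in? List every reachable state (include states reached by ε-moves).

Start: ε-closure({H}) = {H, R}.
Read 'y': H→{K, L}, R→{K, N, R}; union {K, L, N, R}; ε-closure = {H, K, L, N, R}.
Read 'y': H→{K, L}, K→∅, L→∅, N→{N}, R→{K, N, R}; union {K, L, N, R}; ε-closure = {H, K, L, N, R}.
Read 'z': H→{H}, K→{H, L}, L→{K, R}, N→{M, N, R}, R→{H, P}; now {H, K, L, M, N, P, R}.
Read 'x': H→{K}, K→{H}, L→{M, R}, M→{H}, N→{M}, P→{L, M, N}, R→{M, R}; now {H, K, L, M, N, R}.
Read 'y': H→{K, L}, K→∅, L→∅, M→{K, N, P, R}, N→{N}, R→{K, N, R}; union {K, L, N, P, R}; ε-closure = {H, K, L, N, P, R}.
Read 'x': H→{K}, K→{H}, L→{M, R}, N→{M}, P→{L, M, N}, R→{M, R}; now {H, K, L, M, N, R}.
Read 'z': H→{H}, K→{H, L}, L→{K, R}, M→{R}, N→{M, N, R}, R→{H, P}; now {H, K, L, M, N, P, R}.

{H, K, L, M, N, P, R}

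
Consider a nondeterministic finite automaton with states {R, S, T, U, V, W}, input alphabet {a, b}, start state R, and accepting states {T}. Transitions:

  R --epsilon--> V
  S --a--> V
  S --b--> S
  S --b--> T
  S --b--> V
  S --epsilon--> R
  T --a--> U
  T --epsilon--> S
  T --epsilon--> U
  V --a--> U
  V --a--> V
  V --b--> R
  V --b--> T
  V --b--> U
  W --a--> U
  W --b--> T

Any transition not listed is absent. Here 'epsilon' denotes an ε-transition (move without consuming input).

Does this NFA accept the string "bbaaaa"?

Start: ε-closure({R}) = {R, V}.
Read 'b': R→∅, V→{R, T, U}; union {R, T, U}; ε-closure = {R, S, T, U, V}.
Read 'b': R→∅, S→{S, T, V}, T→∅, U→∅, V→{R, T, U}; now {R, S, T, U, V}.
Read 'a': R→∅, S→{V}, T→{U}, U→∅, V→{U, V}; now {U, V}.
Read 'a': U→∅, V→{U, V}; now {U, V}.
Read 'a': U→∅, V→{U, V}; now {U, V}.
Read 'a': U→∅, V→{U, V}; now {U, V}.
The final set {U, V} contains no accepting state.

No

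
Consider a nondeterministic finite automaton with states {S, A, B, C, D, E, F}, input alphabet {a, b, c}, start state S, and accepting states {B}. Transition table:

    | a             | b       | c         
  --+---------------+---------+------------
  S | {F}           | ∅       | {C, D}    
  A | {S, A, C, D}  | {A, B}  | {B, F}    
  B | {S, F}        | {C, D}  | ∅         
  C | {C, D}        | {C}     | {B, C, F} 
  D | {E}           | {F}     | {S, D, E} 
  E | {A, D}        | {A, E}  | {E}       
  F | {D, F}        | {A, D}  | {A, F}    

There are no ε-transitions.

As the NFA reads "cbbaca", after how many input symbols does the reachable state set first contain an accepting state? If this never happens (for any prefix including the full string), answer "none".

5

Start in {S}.
Read 'c': S→{C, D}; now {C, D}.
Read 'b': C→{C}, D→{F}; now {C, F}.
Read 'b': C→{C}, F→{A, D}; now {A, C, D}.
Read 'a': A→{S, A, C, D}, C→{C, D}, D→{E}; now {S, A, C, D, E}.
Read 'c': S→{C, D}, A→{B, F}, C→{B, C, F}, D→{S, D, E}, E→{E}; now {S, B, C, D, E, F}.
None of the earlier sets intersect F, but {S, B, C, D, E, F} does.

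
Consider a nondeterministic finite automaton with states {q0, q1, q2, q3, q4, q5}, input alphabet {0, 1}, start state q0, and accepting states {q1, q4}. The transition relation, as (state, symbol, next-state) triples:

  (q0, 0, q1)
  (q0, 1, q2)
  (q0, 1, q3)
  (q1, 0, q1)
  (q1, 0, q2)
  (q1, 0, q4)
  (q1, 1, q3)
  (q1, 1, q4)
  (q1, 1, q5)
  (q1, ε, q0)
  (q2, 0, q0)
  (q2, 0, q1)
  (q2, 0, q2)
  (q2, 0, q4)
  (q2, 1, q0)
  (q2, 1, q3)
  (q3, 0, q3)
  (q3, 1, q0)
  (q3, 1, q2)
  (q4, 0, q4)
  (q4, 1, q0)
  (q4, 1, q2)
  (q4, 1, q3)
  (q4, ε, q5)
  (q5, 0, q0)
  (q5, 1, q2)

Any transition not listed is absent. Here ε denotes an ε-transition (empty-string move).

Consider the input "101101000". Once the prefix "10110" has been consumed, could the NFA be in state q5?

Yes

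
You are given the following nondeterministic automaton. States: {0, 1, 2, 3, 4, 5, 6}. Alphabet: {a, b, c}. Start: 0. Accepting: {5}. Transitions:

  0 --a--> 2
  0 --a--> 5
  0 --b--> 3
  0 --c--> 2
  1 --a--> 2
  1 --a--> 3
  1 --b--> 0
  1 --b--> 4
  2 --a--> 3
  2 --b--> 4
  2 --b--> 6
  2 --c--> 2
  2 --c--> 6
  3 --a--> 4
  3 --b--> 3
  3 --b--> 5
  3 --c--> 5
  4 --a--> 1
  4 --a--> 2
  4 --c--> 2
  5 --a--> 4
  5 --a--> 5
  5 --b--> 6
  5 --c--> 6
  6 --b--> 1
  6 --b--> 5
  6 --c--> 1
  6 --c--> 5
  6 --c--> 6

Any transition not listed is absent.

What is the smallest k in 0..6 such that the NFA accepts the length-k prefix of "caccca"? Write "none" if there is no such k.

Start in {0}.
Read 'c': 0→{2}; now {2}.
Read 'a': 2→{3}; now {3}.
Read 'c': 3→{5}; now {5}.
None of the earlier sets intersect F, but {5} does.

3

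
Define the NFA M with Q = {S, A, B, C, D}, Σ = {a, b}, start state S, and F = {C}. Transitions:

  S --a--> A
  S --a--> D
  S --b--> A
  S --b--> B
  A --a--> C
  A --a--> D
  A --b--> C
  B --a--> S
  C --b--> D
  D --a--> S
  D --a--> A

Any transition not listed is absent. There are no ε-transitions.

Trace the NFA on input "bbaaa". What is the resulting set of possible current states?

∅

Start in {S}.
Read 'b': {S} → {A, B}.
Read 'b': {A, B} → {C}.
Read 'a': {C} → ∅.
The set is empty and remains empty for the remaining 2 symbols.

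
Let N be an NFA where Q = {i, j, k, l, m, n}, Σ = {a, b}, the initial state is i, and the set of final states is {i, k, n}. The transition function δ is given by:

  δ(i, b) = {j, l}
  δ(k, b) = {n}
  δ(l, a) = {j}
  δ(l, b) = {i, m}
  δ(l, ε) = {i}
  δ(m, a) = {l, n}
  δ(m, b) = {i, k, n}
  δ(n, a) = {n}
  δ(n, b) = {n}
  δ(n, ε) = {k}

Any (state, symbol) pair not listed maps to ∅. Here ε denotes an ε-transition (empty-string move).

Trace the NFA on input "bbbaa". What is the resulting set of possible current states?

Start in {i}.
Read 'b': {i} → {i, j, l}.
Read 'b': {i, j, l} → {i, j, l, m}.
Read 'b': {i, j, l, m} → {i, j, k, l, m, n}.
Read 'a': {i, j, k, l, m, n} → {i, j, k, l, n}.
Read 'a': {i, j, k, l, n} → {j, k, n}.

{j, k, n}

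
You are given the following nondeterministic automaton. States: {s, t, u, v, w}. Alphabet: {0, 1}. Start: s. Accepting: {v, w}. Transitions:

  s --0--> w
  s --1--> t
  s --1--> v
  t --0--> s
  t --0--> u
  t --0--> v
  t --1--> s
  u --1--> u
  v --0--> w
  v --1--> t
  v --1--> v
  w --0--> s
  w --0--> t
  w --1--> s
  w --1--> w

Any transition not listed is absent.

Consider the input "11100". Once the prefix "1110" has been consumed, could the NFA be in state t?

No

Start in {s}.
Read '1': s→{t, v}; now {t, v}.
Read '1': t→{s}, v→{t, v}; now {s, t, v}.
Read '1': s→{t, v}, t→{s}, v→{t, v}; now {s, t, v}.
Read '0': s→{w}, t→{s, u, v}, v→{w}; now {s, u, v, w}.
State t is not in {s, u, v, w}.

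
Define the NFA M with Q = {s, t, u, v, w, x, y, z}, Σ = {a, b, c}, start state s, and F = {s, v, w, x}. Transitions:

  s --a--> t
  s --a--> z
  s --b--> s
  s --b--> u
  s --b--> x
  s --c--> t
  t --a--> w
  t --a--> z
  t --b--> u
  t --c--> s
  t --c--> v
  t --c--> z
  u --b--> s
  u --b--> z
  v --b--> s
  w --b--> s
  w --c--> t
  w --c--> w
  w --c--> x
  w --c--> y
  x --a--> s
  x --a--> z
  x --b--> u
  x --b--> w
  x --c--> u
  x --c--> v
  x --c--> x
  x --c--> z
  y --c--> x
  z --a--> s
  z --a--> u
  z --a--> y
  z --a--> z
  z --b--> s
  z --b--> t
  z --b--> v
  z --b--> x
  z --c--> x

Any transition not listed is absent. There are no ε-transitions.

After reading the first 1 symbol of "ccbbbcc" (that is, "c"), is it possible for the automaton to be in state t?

Yes

Start in {s}.
Read 'c': s→{t}; now {t}.
State t is in {t}.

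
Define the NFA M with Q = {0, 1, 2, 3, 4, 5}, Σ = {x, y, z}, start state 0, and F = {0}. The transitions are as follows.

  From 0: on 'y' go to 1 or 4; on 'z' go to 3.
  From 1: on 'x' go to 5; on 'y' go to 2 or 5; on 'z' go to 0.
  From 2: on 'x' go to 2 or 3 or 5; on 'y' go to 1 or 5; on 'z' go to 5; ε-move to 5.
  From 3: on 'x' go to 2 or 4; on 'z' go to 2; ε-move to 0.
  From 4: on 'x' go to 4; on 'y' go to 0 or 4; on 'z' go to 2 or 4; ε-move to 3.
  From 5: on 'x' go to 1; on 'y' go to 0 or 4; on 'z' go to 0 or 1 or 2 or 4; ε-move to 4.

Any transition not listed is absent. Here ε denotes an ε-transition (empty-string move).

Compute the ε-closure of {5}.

Begin with {5}.
ε-move 5 → 4; add 4.
ε-move 4 → 3; add 3.
ε-move 3 → 0; add 0.

{0, 3, 4, 5}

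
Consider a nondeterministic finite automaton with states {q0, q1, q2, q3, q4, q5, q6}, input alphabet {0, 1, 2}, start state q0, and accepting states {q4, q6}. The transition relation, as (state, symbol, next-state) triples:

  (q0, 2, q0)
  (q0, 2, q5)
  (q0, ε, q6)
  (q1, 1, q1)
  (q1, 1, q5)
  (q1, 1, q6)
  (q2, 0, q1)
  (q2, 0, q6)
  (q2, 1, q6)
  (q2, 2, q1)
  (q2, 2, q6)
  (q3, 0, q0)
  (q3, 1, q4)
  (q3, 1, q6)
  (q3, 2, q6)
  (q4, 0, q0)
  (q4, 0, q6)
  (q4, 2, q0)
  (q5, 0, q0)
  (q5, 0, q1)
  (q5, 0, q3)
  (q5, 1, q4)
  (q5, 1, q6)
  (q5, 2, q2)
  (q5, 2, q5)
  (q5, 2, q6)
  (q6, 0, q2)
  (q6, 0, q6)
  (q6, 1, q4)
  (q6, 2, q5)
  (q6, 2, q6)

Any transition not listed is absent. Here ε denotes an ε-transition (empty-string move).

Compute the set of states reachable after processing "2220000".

{q1, q2, q6}

Start: ε-closure({q0}) = {q0, q6}.
Read '2': {q0, q6} → {q0, q5, q6}.
Read '2': {q0, q5, q6} → {q0, q2, q5, q6}.
Read '2': {q0, q2, q5, q6} → {q0, q1, q2, q5, q6}.
Read '0': {q0, q1, q2, q5, q6} → {q0, q1, q2, q3, q6}.
Read '0': {q0, q1, q2, q3, q6} → {q0, q1, q2, q6}.
Read '0': {q0, q1, q2, q6} → {q1, q2, q6}.
Read '0': {q1, q2, q6} → {q1, q2, q6}.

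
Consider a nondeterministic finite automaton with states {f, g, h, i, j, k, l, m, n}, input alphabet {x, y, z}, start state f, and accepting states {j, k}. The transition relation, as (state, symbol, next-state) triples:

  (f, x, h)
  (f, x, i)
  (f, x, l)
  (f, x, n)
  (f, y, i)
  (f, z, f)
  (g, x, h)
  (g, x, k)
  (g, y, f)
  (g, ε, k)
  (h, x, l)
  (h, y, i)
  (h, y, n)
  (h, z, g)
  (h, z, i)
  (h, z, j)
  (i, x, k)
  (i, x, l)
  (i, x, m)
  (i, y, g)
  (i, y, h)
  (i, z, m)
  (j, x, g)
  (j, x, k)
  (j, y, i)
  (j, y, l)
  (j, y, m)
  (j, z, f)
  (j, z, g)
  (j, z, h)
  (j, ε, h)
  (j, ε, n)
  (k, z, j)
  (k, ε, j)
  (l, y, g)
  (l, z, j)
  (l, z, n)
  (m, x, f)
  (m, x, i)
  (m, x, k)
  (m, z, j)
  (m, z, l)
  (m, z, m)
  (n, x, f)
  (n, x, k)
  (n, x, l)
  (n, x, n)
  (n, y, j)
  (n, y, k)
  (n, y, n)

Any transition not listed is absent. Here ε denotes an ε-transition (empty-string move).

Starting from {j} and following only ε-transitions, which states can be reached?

Begin with {j}.
ε-move j → h; add h.
ε-move j → n; add n.

{h, j, n}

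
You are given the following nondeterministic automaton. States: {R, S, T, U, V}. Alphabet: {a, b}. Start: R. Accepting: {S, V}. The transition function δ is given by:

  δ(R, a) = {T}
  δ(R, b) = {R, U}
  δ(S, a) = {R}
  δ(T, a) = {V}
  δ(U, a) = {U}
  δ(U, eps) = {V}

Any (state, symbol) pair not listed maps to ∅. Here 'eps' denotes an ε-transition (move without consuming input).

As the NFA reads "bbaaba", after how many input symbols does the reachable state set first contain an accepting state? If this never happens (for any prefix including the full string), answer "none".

1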